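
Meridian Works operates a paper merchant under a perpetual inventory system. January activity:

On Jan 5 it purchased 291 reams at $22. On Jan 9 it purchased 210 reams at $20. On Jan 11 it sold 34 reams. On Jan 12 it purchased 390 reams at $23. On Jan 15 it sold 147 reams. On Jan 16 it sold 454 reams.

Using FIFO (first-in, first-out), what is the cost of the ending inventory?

Ending inventory = $5,888

Jan 11, 34 sold [FIFO — oldest first]: 34 @ $22 = $748
Jan 15, 147 sold [FIFO — oldest first]: 147 @ $22 = $3,234
Jan 16, 454 sold [FIFO — oldest first]: 110 @ $22 + 210 @ $20 + 134 @ $23 = $9,702
Total COGS = $748 + $3,234 + $9,702 = $13,684
Ending inventory: 256 @ $23 = $5,888
Check: goods available $19,572 = COGS $13,684 + ending $5,888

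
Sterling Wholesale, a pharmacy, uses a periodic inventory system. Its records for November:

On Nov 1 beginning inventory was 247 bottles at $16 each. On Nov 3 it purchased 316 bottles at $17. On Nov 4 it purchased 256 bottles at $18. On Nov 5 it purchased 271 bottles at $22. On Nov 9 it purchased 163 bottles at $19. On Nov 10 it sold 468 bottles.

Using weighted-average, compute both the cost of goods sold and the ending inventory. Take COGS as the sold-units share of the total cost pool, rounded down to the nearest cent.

Nov 10, sell 468: 468/1253 × $22,991.00 → $8,587.22
Ending inventory (cost pool remaining) = $14,403.78

COGS = $8,587.22; ending inventory = $14,403.78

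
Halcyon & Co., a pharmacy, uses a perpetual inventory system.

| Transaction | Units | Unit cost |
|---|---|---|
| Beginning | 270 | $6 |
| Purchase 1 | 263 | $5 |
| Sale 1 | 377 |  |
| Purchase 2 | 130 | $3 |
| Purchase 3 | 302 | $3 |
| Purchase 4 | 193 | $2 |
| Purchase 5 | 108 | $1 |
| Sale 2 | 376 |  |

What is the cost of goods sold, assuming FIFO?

Sale 1 (377) [FIFO — oldest first]: 270 @ $6 + 107 @ $5 = $2,155
Sale 2 (376) [FIFO — oldest first]: 156 @ $5 + 130 @ $3 + 90 @ $3 = $1,440
Total COGS = $2,155 + $1,440 = $3,595
Ending inventory: 212 @ $3 + 193 @ $2 + 108 @ $1 = $1,130
Check: goods available $4,725 = COGS $3,595 + ending $1,130

COGS = $3,595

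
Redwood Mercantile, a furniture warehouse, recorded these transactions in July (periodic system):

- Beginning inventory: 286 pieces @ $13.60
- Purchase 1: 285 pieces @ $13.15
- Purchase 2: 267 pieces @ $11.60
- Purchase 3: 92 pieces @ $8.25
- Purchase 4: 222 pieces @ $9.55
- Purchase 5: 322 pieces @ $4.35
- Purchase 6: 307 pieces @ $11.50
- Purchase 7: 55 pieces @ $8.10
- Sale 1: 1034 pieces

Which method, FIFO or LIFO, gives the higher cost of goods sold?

FIFO

FIFO COGS: 286 @ $13.60 + 285 @ $13.15 + 267 @ $11.60 + 92 @ $8.25 + 104 @ $9.55 = $12,486.75
LIFO COGS: 55 @ $8.10 + 307 @ $11.50 + 322 @ $4.35 + 222 @ $9.55 + 92 @ $8.25 + 36 @ $11.60 = $8,673.40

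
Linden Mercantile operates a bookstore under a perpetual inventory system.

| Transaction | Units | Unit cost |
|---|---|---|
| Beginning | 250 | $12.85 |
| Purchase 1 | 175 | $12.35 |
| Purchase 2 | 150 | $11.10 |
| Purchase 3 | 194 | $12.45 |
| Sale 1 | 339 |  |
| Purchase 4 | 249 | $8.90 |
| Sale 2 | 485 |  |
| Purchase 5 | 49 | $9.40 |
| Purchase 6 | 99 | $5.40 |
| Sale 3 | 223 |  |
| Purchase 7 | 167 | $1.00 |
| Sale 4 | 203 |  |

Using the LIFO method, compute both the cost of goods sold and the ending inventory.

Sale 1 (339) [LIFO — newest first]: 194 @ $12.45 + 145 @ $11.10 = $4,024.80
Sale 2 (485) [LIFO — newest first]: 249 @ $8.90 + 5 @ $11.10 + 175 @ $12.35 + 56 @ $12.85 = $5,152.45
Sale 3 (223) [LIFO — newest first]: 99 @ $5.40 + 49 @ $9.40 + 75 @ $12.85 = $1,958.95
Sale 4 (203) [LIFO — newest first]: 167 @ $1.00 + 36 @ $12.85 = $629.60
Total COGS = $4,024.80 + $5,152.45 + $1,958.95 + $629.60 = $11,765.80
Ending inventory: 83 @ $12.85 = $1,066.55
Check: goods available $12,832.35 = COGS $11,765.80 + ending $1,066.55

COGS = $11,765.80; ending inventory = $1,066.55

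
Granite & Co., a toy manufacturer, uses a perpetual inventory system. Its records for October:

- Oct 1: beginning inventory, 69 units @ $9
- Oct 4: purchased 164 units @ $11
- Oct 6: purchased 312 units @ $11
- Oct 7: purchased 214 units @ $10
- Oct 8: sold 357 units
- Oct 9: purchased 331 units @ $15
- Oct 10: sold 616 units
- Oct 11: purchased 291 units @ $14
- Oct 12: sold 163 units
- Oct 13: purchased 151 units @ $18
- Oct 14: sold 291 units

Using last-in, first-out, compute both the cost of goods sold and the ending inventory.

Oct 8, 357 sold [LIFO — newest first]: 214 @ $10 + 143 @ $11 = $3,713
Oct 10, 616 sold [LIFO — newest first]: 331 @ $15 + 169 @ $11 + 116 @ $11 = $8,100
Oct 12, 163 sold [LIFO — newest first]: 163 @ $14 = $2,282
Oct 14, 291 sold [LIFO — newest first]: 151 @ $18 + 128 @ $14 + 12 @ $11 = $4,642
Total COGS = $3,713 + $8,100 + $2,282 + $4,642 = $18,737
Ending inventory: 69 @ $9 + 36 @ $11 = $1,017

COGS = $18,737; ending inventory = $1,017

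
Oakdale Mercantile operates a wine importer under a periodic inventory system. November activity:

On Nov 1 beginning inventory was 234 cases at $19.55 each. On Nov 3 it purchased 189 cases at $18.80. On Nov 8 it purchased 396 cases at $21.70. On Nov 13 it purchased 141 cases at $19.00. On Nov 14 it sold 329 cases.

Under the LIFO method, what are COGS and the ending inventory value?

COGS = $6,758.60; ending inventory = $12,641.50

Nov 14, 329 sold [LIFO — newest first]: 141 @ $19.00 + 188 @ $21.70 = $6,758.60
Ending inventory: 234 @ $19.55 + 189 @ $18.80 + 208 @ $21.70 = $12,641.50
Check: goods available $19,400.10 = COGS $6,758.60 + ending $12,641.50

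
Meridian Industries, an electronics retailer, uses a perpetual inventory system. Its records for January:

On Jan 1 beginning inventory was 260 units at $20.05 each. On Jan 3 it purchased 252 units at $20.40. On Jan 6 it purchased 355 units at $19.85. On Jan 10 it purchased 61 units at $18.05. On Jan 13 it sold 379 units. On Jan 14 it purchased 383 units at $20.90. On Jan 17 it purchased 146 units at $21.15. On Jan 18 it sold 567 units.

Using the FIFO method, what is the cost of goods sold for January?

Jan 13, 379 sold [FIFO — oldest first]: 260 @ $20.05 + 119 @ $20.40 = $7,640.60
Jan 18, 567 sold [FIFO — oldest first]: 133 @ $20.40 + 355 @ $19.85 + 61 @ $18.05 + 18 @ $20.90 = $11,237.20
Total COGS = $7,640.60 + $11,237.20 = $18,877.80
Ending inventory: 365 @ $20.90 + 146 @ $21.15 = $10,716.40
Check: goods available $29,594.20 = COGS $18,877.80 + ending $10,716.40

COGS = $18,877.80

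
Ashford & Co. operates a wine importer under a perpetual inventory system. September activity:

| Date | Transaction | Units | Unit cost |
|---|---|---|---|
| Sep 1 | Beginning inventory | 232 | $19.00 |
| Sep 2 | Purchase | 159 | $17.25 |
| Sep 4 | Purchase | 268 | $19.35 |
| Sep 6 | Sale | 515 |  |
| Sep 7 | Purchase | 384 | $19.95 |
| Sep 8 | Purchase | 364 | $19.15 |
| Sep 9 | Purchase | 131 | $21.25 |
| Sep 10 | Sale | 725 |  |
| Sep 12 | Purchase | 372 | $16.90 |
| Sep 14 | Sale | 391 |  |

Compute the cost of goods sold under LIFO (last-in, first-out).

COGS = $30,609.25

Sep 6, 515 sold [LIFO — newest first]: 268 @ $19.35 + 159 @ $17.25 + 88 @ $19.00 = $9,600.55
Sep 10, 725 sold [LIFO — newest first]: 131 @ $21.25 + 364 @ $19.15 + 230 @ $19.95 = $14,342.85
Sep 14, 391 sold [LIFO — newest first]: 372 @ $16.90 + 19 @ $19.95 = $6,665.85
Total COGS = $9,600.55 + $14,342.85 + $6,665.85 = $30,609.25
Ending inventory: 144 @ $19.00 + 135 @ $19.95 = $5,429.25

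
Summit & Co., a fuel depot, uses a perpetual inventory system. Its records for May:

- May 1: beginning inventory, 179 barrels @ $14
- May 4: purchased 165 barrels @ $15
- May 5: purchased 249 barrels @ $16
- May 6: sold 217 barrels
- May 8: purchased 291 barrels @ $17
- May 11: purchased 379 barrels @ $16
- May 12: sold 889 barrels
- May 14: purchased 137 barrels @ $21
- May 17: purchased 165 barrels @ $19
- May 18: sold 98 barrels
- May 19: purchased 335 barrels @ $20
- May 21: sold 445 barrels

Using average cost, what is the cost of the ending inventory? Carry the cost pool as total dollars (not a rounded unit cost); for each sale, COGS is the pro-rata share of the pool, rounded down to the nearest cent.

After May 1: 179 on hand, pool $2,506.00 (≈ $14.0000 each)
After May 4: 344 on hand, pool $4,981.00 (≈ $14.4797 each)
After May 5: 593 on hand, pool $8,965.00 (≈ $15.1180 each)
May 6, sell 217: 217/593 × $8,965.00 → $3,280.61
After May 8: 667 on hand, pool $10,631.39 (≈ $15.9391 each)
After May 11: 1046 on hand, pool $16,695.39 (≈ $15.9612 each)
May 12, sell 889: 889/1046 × $16,695.39 → $14,189.48
After May 14: 294 on hand, pool $5,382.91 (≈ $18.3092 each)
After May 17: 459 on hand, pool $8,517.91 (≈ $18.5575 each)
May 18, sell 98: 98/459 × $8,517.91 → $1,818.63
After May 19: 696 on hand, pool $13,399.28 (≈ $19.2518 each)
May 21, sell 445: 445/696 × $13,399.28 → $8,567.06
Total COGS = $3,280.61 + $14,189.48 + $1,818.63 + $8,567.06 = $27,855.78
Ending inventory (cost pool remaining) = $4,832.22

Ending inventory = $4,832.22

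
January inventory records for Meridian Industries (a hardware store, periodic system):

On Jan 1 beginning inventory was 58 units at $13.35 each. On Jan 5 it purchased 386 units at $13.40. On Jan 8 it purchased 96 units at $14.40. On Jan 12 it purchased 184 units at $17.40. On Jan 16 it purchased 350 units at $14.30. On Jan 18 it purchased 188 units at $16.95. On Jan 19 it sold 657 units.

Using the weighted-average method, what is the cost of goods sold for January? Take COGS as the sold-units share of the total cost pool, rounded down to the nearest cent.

COGS = $9,746.87

Jan 19, sell 657: 657/1262 × $18,722.30 → $9,746.87
Ending inventory (cost pool remaining) = $8,975.43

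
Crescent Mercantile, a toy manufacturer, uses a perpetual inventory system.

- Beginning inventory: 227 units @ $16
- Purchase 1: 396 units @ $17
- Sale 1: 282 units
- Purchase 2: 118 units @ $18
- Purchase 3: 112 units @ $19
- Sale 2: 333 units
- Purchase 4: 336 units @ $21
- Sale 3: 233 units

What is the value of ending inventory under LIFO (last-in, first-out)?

Sale 1 (282) [LIFO — newest first]: 282 @ $17 = $4,794
Sale 2 (333) [LIFO — newest first]: 112 @ $19 + 118 @ $18 + 103 @ $17 = $6,003
Sale 3 (233) [LIFO — newest first]: 233 @ $21 = $4,893
Total COGS = $4,794 + $6,003 + $4,893 = $15,690
Ending inventory: 227 @ $16 + 11 @ $17 + 103 @ $21 = $5,982

Ending inventory = $5,982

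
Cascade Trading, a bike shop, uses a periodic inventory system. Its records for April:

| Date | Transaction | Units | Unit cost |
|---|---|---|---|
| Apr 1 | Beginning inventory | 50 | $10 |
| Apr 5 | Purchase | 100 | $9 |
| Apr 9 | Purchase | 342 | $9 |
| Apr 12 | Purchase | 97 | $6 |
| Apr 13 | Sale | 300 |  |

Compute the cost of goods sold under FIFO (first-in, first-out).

COGS = $2,750

Apr 13, 300 sold [FIFO — oldest first]: 50 @ $10 + 100 @ $9 + 150 @ $9 = $2,750
Ending inventory: 192 @ $9 + 97 @ $6 = $2,310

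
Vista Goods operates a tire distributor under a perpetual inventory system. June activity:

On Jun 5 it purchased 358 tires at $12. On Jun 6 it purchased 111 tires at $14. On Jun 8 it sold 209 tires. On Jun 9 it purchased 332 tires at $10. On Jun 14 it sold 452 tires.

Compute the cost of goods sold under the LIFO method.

Jun 8, 209 sold [LIFO — newest first]: 111 @ $14 + 98 @ $12 = $2,730
Jun 14, 452 sold [LIFO — newest first]: 332 @ $10 + 120 @ $12 = $4,760
Total COGS = $2,730 + $4,760 = $7,490
Ending inventory: 140 @ $12 = $1,680
Check: goods available $9,170 = COGS $7,490 + ending $1,680

COGS = $7,490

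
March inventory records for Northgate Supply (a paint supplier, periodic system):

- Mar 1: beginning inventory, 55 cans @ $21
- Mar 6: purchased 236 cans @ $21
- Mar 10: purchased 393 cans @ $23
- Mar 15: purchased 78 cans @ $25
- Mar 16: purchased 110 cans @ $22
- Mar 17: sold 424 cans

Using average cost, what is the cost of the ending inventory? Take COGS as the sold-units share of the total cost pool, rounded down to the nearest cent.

Mar 17, sell 424: 424/872 × $19,520.00 → $9,491.37
Ending inventory (cost pool remaining) = $10,028.63
Check: goods available $19,520.00 = COGS $9,491.37 + ending $10,028.63

Ending inventory = $10,028.63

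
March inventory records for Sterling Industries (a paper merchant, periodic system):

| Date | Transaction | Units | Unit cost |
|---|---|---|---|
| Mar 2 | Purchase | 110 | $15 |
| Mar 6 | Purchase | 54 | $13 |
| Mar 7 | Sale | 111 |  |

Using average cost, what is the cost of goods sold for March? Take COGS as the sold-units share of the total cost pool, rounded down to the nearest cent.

COGS = $1,591.90

Mar 7, sell 111: 111/164 × $2,352.00 → $1,591.90
Ending inventory (cost pool remaining) = $760.10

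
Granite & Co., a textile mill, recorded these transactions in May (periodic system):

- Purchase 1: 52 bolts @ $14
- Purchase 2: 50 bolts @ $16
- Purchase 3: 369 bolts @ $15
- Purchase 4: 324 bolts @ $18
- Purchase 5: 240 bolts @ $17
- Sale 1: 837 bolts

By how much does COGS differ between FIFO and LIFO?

FIFO COGS: 52 @ $14 + 50 @ $16 + 369 @ $15 + 324 @ $18 + 42 @ $17 = $13,609
LIFO COGS: 240 @ $17 + 324 @ $18 + 273 @ $15 = $14,007
Difference = |$13,609 − $14,007| = $398

$398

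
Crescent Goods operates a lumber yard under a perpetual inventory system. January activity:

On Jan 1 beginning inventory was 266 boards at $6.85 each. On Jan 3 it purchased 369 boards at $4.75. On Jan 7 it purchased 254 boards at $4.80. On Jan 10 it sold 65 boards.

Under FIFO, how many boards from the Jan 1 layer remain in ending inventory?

Jan 10, 65 sold [FIFO — oldest first]: 65 @ $6.85 = $445.25
Ending inventory: 201 @ $6.85 + 369 @ $4.75 + 254 @ $4.80 = $4,348.80
Check: goods available $4,794.05 = COGS $445.25 + ending $4,348.80

201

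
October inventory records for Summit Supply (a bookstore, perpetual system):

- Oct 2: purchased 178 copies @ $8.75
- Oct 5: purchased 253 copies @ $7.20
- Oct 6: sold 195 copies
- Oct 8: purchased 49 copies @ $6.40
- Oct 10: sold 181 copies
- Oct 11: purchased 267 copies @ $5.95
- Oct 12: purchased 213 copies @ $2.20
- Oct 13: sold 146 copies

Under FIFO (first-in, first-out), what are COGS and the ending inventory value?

Oct 6, 195 sold [FIFO — oldest first]: 178 @ $8.75 + 17 @ $7.20 = $1,679.90
Oct 10, 181 sold [FIFO — oldest first]: 181 @ $7.20 = $1,303.20
Oct 13, 146 sold [FIFO — oldest first]: 55 @ $7.20 + 49 @ $6.40 + 42 @ $5.95 = $959.50
Total COGS = $1,679.90 + $1,303.20 + $959.50 = $3,942.60
Ending inventory: 225 @ $5.95 + 213 @ $2.20 = $1,807.35
Check: goods available $5,749.95 = COGS $3,942.60 + ending $1,807.35

COGS = $3,942.60; ending inventory = $1,807.35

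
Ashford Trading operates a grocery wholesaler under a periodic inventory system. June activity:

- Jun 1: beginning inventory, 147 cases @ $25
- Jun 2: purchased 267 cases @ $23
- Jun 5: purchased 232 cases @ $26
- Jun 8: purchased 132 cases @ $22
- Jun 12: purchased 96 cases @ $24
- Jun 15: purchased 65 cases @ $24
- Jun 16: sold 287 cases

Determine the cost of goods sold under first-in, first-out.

COGS = $6,895

Jun 16, 287 sold [FIFO — oldest first]: 147 @ $25 + 140 @ $23 = $6,895
Ending inventory: 127 @ $23 + 232 @ $26 + 132 @ $22 + 96 @ $24 + 65 @ $24 = $15,721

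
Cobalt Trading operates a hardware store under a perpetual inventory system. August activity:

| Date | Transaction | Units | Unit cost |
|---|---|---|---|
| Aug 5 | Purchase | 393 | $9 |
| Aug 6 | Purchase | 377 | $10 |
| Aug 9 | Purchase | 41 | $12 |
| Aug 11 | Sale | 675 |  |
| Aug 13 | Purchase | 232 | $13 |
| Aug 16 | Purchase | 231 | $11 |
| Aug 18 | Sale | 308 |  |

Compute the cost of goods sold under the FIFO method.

Aug 11, 675 sold [FIFO — oldest first]: 393 @ $9 + 282 @ $10 = $6,357
Aug 18, 308 sold [FIFO — oldest first]: 95 @ $10 + 41 @ $12 + 172 @ $13 = $3,678
Total COGS = $6,357 + $3,678 = $10,035
Ending inventory: 60 @ $13 + 231 @ $11 = $3,321

COGS = $10,035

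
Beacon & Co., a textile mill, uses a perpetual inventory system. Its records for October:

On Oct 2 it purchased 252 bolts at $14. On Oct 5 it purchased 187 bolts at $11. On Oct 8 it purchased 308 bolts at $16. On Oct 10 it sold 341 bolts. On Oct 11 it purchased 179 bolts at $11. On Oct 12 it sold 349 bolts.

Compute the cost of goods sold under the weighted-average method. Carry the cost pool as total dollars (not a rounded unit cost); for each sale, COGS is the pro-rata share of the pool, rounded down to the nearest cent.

COGS = $9,382.57

After Oct 2: 252 on hand, pool $3,528.00 (≈ $14.0000 each)
After Oct 5: 439 on hand, pool $5,585.00 (≈ $12.7221 each)
After Oct 8: 747 on hand, pool $10,513.00 (≈ $14.0736 each)
Oct 10, sell 341: 341/747 × $10,513.00 → $4,799.10
After Oct 11: 585 on hand, pool $7,682.90 (≈ $13.1332 each)
Oct 12, sell 349: 349/585 × $7,682.90 → $4,583.47
Total COGS = $4,799.10 + $4,583.47 = $9,382.57
Ending inventory (cost pool remaining) = $3,099.43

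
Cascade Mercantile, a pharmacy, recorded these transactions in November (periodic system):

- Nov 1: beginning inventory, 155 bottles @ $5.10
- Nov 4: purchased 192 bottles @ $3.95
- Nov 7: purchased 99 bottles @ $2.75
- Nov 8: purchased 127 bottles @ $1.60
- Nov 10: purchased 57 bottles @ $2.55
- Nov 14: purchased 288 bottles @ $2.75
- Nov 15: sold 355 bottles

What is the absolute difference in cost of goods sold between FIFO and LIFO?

$617.55

FIFO COGS: 155 @ $5.10 + 192 @ $3.95 + 8 @ $2.75 = $1,570.90
LIFO COGS: 288 @ $2.75 + 57 @ $2.55 + 10 @ $1.60 = $953.35
Difference = |$1,570.90 − $953.35| = $617.55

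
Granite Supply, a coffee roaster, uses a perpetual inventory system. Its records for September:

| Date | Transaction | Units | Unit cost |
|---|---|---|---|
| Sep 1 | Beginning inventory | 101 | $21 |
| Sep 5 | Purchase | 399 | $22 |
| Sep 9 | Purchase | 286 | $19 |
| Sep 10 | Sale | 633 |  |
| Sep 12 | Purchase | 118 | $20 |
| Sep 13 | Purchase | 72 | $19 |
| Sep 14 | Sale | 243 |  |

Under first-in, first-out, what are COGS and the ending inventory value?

COGS = $18,133; ending inventory = $1,928

Sep 10, 633 sold [FIFO — oldest first]: 101 @ $21 + 399 @ $22 + 133 @ $19 = $13,426
Sep 14, 243 sold [FIFO — oldest first]: 153 @ $19 + 90 @ $20 = $4,707
Total COGS = $13,426 + $4,707 = $18,133
Ending inventory: 28 @ $20 + 72 @ $19 = $1,928
Check: goods available $20,061 = COGS $18,133 + ending $1,928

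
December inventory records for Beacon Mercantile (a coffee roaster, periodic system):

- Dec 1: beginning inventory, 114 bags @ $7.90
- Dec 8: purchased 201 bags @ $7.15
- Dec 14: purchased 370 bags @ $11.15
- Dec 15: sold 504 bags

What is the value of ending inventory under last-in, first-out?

Dec 15, 504 sold [LIFO — newest first]: 370 @ $11.15 + 134 @ $7.15 = $5,083.60
Ending inventory: 114 @ $7.90 + 67 @ $7.15 = $1,379.65

Ending inventory = $1,379.65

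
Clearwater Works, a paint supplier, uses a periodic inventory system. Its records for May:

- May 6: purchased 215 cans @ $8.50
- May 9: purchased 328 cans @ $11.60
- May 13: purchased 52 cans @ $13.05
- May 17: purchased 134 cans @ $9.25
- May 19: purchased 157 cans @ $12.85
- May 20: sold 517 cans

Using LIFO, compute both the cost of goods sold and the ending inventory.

COGS = $5,953.95; ending inventory = $3,613.90

May 20, 517 sold [LIFO — newest first]: 157 @ $12.85 + 134 @ $9.25 + 52 @ $13.05 + 174 @ $11.60 = $5,953.95
Ending inventory: 215 @ $8.50 + 154 @ $11.60 = $3,613.90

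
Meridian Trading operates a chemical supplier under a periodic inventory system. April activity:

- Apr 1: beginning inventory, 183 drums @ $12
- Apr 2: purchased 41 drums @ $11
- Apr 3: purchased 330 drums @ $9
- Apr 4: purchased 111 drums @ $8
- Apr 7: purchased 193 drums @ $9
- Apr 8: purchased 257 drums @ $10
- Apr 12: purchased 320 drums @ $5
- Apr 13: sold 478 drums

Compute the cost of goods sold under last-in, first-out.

COGS = $3,180

Apr 13, 478 sold [LIFO — newest first]: 320 @ $5 + 158 @ $10 = $3,180
Ending inventory: 183 @ $12 + 41 @ $11 + 330 @ $9 + 111 @ $8 + 193 @ $9 + 99 @ $10 = $9,232
Check: goods available $12,412 = COGS $3,180 + ending $9,232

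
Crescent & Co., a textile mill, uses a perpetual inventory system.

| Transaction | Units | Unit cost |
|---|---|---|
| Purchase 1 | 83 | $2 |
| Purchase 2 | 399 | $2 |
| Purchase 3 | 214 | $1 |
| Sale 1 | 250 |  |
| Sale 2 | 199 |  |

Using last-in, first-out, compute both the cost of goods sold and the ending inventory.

Sale 1 (250) [LIFO — newest first]: 214 @ $1 + 36 @ $2 = $286
Sale 2 (199) [LIFO — newest first]: 199 @ $2 = $398
Total COGS = $286 + $398 = $684
Ending inventory: 83 @ $2 + 164 @ $2 = $494

COGS = $684; ending inventory = $494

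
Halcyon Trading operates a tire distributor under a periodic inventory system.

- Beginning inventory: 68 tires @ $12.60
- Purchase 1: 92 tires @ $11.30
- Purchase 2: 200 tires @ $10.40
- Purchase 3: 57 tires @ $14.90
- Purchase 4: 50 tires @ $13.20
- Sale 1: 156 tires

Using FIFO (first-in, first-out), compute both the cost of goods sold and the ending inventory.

Sale 1 (156) [FIFO — oldest first]: 68 @ $12.60 + 88 @ $11.30 = $1,851.20
Ending inventory: 4 @ $11.30 + 200 @ $10.40 + 57 @ $14.90 + 50 @ $13.20 = $3,634.50

COGS = $1,851.20; ending inventory = $3,634.50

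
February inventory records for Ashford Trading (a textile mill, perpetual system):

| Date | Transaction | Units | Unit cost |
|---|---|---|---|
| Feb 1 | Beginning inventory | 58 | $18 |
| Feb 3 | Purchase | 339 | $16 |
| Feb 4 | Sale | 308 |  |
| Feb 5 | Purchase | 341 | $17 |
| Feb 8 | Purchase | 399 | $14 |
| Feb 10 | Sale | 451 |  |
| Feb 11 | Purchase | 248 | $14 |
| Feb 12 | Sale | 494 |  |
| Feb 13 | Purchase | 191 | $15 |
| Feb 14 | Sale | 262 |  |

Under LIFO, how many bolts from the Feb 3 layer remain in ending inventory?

3

Feb 4, 308 sold [LIFO — newest first]: 308 @ $16 = $4,928
Feb 10, 451 sold [LIFO — newest first]: 399 @ $14 + 52 @ $17 = $6,470
Feb 12, 494 sold [LIFO — newest first]: 248 @ $14 + 246 @ $17 = $7,654
Feb 14, 262 sold [LIFO — newest first]: 191 @ $15 + 43 @ $17 + 28 @ $16 = $4,044
Total COGS = $4,928 + $6,470 + $7,654 + $4,044 = $23,096
Ending inventory: 58 @ $18 + 3 @ $16 = $1,092
Check: goods available $24,188 = COGS $23,096 + ending $1,092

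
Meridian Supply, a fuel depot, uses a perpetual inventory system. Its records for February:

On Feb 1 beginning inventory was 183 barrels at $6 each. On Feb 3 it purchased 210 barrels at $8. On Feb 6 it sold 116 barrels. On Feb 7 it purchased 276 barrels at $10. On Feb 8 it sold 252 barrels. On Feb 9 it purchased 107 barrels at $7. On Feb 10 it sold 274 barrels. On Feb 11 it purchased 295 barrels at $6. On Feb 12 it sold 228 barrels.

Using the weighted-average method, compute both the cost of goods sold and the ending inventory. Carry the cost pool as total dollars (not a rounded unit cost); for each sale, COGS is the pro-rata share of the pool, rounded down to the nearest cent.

After Feb 1: 183 on hand, pool $1,098.00 (≈ $6.0000 each)
After Feb 3: 393 on hand, pool $2,778.00 (≈ $7.0687 each)
Feb 6, sell 116: 116/393 × $2,778.00 → $819.96
After Feb 7: 553 on hand, pool $4,718.04 (≈ $8.5317 each)
Feb 8, sell 252: 252/553 × $4,718.04 → $2,149.99
After Feb 9: 408 on hand, pool $3,317.05 (≈ $8.1300 each)
Feb 10, sell 274: 274/408 × $3,317.05 → $2,227.62
After Feb 11: 429 on hand, pool $2,859.43 (≈ $6.6653 each)
Feb 12, sell 228: 228/429 × $2,859.43 → $1,519.69
Total COGS = $819.96 + $2,149.99 + $2,227.62 + $1,519.69 = $6,717.26
Ending inventory (cost pool remaining) = $1,339.74
Check: goods available $8,057.00 = COGS $6,717.26 + ending $1,339.74

COGS = $6,717.26; ending inventory = $1,339.74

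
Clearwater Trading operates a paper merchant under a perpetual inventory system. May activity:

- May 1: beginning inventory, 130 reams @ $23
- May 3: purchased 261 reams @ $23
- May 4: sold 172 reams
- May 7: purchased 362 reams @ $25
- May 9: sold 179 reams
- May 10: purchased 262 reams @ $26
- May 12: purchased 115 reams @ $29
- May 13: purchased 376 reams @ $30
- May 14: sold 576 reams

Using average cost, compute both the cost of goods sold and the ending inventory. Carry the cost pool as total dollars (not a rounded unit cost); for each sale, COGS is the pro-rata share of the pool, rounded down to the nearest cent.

COGS = $23,842.53; ending inventory = $15,627.47

After May 1: 130 on hand, pool $2,990.00 (≈ $23.0000 each)
After May 3: 391 on hand, pool $8,993.00 (≈ $23.0000 each)
May 4, sell 172: 172/391 × $8,993.00 → $3,956.00
After May 7: 581 on hand, pool $14,087.00 (≈ $24.2461 each)
May 9, sell 179: 179/581 × $14,087.00 → $4,340.05
After May 10: 664 on hand, pool $16,558.95 (≈ $24.9382 each)
After May 12: 779 on hand, pool $19,893.95 (≈ $25.5378 each)
After May 13: 1155 on hand, pool $31,173.95 (≈ $26.9904 each)
May 14, sell 576: 576/1155 × $31,173.95 → $15,546.48
Total COGS = $3,956.00 + $4,340.05 + $15,546.48 = $23,842.53
Ending inventory (cost pool remaining) = $15,627.47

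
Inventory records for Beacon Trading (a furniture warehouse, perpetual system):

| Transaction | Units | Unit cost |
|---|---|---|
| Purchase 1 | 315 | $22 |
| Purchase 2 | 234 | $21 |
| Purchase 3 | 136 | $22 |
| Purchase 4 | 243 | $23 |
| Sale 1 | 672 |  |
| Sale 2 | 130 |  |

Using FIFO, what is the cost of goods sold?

Sale 1 (672) [FIFO — oldest first]: 315 @ $22 + 234 @ $21 + 123 @ $22 = $14,550
Sale 2 (130) [FIFO — oldest first]: 13 @ $22 + 117 @ $23 = $2,977
Total COGS = $14,550 + $2,977 = $17,527
Ending inventory: 126 @ $23 = $2,898

COGS = $17,527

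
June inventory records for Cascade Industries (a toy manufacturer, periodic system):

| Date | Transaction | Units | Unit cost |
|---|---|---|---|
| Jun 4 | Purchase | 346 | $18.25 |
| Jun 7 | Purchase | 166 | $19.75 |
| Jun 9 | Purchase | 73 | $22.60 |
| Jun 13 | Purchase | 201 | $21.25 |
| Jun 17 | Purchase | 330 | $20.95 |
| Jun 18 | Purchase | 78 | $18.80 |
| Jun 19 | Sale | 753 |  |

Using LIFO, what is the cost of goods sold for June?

COGS = $15,703.20

Jun 19, 753 sold [LIFO — newest first]: 78 @ $18.80 + 330 @ $20.95 + 201 @ $21.25 + 73 @ $22.60 + 71 @ $19.75 = $15,703.20
Ending inventory: 346 @ $18.25 + 95 @ $19.75 = $8,190.75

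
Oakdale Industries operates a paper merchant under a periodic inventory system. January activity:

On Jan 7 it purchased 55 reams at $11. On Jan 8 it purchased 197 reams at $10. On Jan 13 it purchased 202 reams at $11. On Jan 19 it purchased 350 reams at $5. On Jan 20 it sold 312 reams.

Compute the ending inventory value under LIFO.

Jan 20, 312 sold [LIFO — newest first]: 312 @ $5 = $1,560
Ending inventory: 55 @ $11 + 197 @ $10 + 202 @ $11 + 38 @ $5 = $4,987

Ending inventory = $4,987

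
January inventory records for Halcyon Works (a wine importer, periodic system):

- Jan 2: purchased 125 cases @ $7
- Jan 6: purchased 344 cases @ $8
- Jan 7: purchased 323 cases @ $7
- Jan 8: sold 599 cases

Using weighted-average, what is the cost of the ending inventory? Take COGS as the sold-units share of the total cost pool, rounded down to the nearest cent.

Jan 8, sell 599: 599/792 × $5,888.00 → $4,453.17
Ending inventory (cost pool remaining) = $1,434.83
Check: goods available $5,888.00 = COGS $4,453.17 + ending $1,434.83

Ending inventory = $1,434.83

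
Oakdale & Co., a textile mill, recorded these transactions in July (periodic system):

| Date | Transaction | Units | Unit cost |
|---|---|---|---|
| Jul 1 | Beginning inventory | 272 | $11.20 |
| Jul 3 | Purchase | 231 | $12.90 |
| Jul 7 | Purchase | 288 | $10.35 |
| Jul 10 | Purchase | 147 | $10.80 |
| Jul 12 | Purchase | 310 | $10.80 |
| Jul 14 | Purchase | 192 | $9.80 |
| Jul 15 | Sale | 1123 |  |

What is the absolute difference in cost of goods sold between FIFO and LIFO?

FIFO COGS: 272 @ $11.20 + 231 @ $12.90 + 288 @ $10.35 + 147 @ $10.80 + 185 @ $10.80 = $12,592.70
LIFO COGS: 192 @ $9.80 + 310 @ $10.80 + 147 @ $10.80 + 288 @ $10.35 + 186 @ $12.90 = $12,197.40
Difference = |$12,592.70 − $12,197.40| = $395.30

$395.30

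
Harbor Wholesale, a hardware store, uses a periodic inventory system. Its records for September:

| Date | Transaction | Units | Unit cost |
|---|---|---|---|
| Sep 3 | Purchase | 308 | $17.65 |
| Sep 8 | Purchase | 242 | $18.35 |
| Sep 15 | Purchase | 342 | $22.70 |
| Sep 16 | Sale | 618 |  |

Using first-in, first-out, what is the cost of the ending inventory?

Ending inventory = $6,219.80

Sep 16, 618 sold [FIFO — oldest first]: 308 @ $17.65 + 242 @ $18.35 + 68 @ $22.70 = $11,420.50
Ending inventory: 274 @ $22.70 = $6,219.80
Check: goods available $17,640.30 = COGS $11,420.50 + ending $6,219.80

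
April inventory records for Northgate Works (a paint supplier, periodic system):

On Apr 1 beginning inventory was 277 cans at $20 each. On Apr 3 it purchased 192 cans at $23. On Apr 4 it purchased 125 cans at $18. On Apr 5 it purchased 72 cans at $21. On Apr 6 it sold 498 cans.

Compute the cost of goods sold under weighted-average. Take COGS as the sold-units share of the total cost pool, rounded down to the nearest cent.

COGS = $10,257.60

Apr 6, sell 498: 498/666 × $13,718.00 → $10,257.60
Ending inventory (cost pool remaining) = $3,460.40
Check: goods available $13,718.00 = COGS $10,257.60 + ending $3,460.40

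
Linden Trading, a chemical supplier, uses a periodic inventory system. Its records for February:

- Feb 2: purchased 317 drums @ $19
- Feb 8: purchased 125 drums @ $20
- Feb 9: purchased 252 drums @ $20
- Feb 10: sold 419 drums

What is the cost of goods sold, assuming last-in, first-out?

Feb 10, 419 sold [LIFO — newest first]: 252 @ $20 + 125 @ $20 + 42 @ $19 = $8,338
Ending inventory: 275 @ $19 = $5,225

COGS = $8,338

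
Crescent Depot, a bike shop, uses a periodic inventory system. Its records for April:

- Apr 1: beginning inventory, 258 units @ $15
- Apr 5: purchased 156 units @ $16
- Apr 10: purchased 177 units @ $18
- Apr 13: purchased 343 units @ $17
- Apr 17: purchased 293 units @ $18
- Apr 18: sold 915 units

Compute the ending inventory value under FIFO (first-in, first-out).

Ending inventory = $5,597

Apr 18, 915 sold [FIFO — oldest first]: 258 @ $15 + 156 @ $16 + 177 @ $18 + 324 @ $17 = $15,060
Ending inventory: 19 @ $17 + 293 @ $18 = $5,597
Check: goods available $20,657 = COGS $15,060 + ending $5,597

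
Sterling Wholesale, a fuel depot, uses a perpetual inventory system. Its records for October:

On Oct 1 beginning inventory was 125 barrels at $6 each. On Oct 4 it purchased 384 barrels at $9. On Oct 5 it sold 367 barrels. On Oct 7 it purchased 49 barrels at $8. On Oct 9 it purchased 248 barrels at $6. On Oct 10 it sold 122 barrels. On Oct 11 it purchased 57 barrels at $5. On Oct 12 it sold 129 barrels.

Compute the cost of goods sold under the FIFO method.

COGS = $4,958

Oct 5, 367 sold [FIFO — oldest first]: 125 @ $6 + 242 @ $9 = $2,928
Oct 10, 122 sold [FIFO — oldest first]: 122 @ $9 = $1,098
Oct 12, 129 sold [FIFO — oldest first]: 20 @ $9 + 49 @ $8 + 60 @ $6 = $932
Total COGS = $2,928 + $1,098 + $932 = $4,958
Ending inventory: 188 @ $6 + 57 @ $5 = $1,413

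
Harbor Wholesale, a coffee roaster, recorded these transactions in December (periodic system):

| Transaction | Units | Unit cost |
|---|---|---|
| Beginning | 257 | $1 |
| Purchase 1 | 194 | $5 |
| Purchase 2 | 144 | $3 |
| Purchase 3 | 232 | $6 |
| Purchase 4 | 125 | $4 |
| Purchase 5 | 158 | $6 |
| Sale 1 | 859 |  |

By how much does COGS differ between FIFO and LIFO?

$1,069

FIFO COGS: 257 @ $1 + 194 @ $5 + 144 @ $3 + 232 @ $6 + 32 @ $4 = $3,179
LIFO COGS: 158 @ $6 + 125 @ $4 + 232 @ $6 + 144 @ $3 + 194 @ $5 + 6 @ $1 = $4,248
Difference = |$3,179 − $4,248| = $1,069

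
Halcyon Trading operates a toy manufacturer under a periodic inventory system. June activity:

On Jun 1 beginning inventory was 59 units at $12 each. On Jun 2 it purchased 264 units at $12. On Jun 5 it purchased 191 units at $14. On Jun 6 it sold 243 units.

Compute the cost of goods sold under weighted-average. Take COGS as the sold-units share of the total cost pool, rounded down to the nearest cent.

COGS = $3,096.59

Jun 6, sell 243: 243/514 × $6,550.00 → $3,096.59
Ending inventory (cost pool remaining) = $3,453.41
Check: goods available $6,550.00 = COGS $3,096.59 + ending $3,453.41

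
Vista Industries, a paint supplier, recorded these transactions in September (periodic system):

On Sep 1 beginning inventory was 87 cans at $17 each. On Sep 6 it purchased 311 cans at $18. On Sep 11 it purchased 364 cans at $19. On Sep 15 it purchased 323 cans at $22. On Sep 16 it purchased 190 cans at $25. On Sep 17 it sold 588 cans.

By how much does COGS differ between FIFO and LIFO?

FIFO COGS: 87 @ $17 + 311 @ $18 + 190 @ $19 = $10,687
LIFO COGS: 190 @ $25 + 323 @ $22 + 75 @ $19 = $13,281
Difference = |$10,687 − $13,281| = $2,594

$2,594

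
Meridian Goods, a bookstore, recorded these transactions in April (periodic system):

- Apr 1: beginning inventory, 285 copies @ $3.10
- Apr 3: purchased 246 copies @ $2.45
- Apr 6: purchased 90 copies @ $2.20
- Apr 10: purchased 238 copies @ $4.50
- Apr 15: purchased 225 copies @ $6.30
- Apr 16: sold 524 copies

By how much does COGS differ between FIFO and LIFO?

$1,153.65

FIFO COGS: 285 @ $3.10 + 239 @ $2.45 = $1,469.05
LIFO COGS: 225 @ $6.30 + 238 @ $4.50 + 61 @ $2.20 = $2,622.70
Difference = |$1,469.05 − $2,622.70| = $1,153.65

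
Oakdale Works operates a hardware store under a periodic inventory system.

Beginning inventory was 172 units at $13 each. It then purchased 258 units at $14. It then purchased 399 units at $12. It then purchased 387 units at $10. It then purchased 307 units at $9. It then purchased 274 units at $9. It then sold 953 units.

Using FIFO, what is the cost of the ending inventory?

Sale 1 (953) [FIFO — oldest first]: 172 @ $13 + 258 @ $14 + 399 @ $12 + 124 @ $10 = $11,876
Ending inventory: 263 @ $10 + 307 @ $9 + 274 @ $9 = $7,859

Ending inventory = $7,859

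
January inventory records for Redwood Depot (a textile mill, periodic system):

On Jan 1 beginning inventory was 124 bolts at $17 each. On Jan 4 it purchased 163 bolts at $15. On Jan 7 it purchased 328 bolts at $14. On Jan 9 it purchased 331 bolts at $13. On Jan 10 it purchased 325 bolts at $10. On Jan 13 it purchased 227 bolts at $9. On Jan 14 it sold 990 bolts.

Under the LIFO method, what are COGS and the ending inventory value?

Jan 14, 990 sold [LIFO — newest first]: 227 @ $9 + 325 @ $10 + 331 @ $13 + 107 @ $14 = $11,094
Ending inventory: 124 @ $17 + 163 @ $15 + 221 @ $14 = $7,647

COGS = $11,094; ending inventory = $7,647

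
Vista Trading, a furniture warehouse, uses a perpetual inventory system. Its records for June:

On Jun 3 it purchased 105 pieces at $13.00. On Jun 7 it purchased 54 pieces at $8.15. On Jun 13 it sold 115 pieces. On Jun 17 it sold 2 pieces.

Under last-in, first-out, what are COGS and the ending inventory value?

COGS = $1,259.10; ending inventory = $546.00

Jun 13, 115 sold [LIFO — newest first]: 54 @ $8.15 + 61 @ $13.00 = $1,233.10
Jun 17, 2 sold [LIFO — newest first]: 2 @ $13.00 = $26.00
Total COGS = $1,233.10 + $26.00 = $1,259.10
Ending inventory: 42 @ $13.00 = $546.00
Check: goods available $1,805.10 = COGS $1,259.10 + ending $546.00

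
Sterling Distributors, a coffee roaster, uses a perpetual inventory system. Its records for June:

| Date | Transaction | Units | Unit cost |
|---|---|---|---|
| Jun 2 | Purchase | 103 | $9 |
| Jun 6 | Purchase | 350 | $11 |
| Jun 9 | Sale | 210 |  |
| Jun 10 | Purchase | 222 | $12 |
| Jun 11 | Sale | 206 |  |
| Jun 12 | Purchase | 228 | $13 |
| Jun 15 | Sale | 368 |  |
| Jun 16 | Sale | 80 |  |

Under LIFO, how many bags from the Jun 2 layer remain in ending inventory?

Jun 9, 210 sold [LIFO — newest first]: 210 @ $11 = $2,310
Jun 11, 206 sold [LIFO — newest first]: 206 @ $12 = $2,472
Jun 15, 368 sold [LIFO — newest first]: 228 @ $13 + 16 @ $12 + 124 @ $11 = $4,520
Jun 16, 80 sold [LIFO — newest first]: 16 @ $11 + 64 @ $9 = $752
Total COGS = $2,310 + $2,472 + $4,520 + $752 = $10,054
Ending inventory: 39 @ $9 = $351
Check: goods available $10,405 = COGS $10,054 + ending $351

39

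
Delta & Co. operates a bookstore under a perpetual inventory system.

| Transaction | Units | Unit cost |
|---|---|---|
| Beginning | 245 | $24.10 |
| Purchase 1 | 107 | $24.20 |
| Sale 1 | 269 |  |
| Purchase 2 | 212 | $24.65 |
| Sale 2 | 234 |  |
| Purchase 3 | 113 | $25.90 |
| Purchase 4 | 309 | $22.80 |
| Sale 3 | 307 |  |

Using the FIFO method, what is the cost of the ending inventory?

Ending inventory = $4,012.80

Sale 1 (269) [FIFO — oldest first]: 245 @ $24.10 + 24 @ $24.20 = $6,485.30
Sale 2 (234) [FIFO — oldest first]: 83 @ $24.20 + 151 @ $24.65 = $5,730.75
Sale 3 (307) [FIFO — oldest first]: 61 @ $24.65 + 113 @ $25.90 + 133 @ $22.80 = $7,462.75
Total COGS = $6,485.30 + $5,730.75 + $7,462.75 = $19,678.80
Ending inventory: 176 @ $22.80 = $4,012.80
Check: goods available $23,691.60 = COGS $19,678.80 + ending $4,012.80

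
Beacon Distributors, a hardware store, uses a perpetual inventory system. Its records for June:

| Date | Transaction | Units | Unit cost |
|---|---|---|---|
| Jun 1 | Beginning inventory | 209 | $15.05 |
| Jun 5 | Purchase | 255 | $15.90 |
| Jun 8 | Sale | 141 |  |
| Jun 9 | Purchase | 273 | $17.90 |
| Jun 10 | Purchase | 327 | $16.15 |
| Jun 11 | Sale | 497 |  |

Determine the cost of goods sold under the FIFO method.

Jun 8, 141 sold [FIFO — oldest first]: 141 @ $15.05 = $2,122.05
Jun 11, 497 sold [FIFO — oldest first]: 68 @ $15.05 + 255 @ $15.90 + 174 @ $17.90 = $8,192.50
Total COGS = $2,122.05 + $8,192.50 = $10,314.55
Ending inventory: 99 @ $17.90 + 327 @ $16.15 = $7,053.15

COGS = $10,314.55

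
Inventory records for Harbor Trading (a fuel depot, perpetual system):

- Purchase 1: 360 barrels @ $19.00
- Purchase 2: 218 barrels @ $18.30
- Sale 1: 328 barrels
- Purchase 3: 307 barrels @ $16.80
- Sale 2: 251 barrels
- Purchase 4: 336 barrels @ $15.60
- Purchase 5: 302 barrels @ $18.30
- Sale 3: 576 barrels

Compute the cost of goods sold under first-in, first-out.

Sale 1 (328) [FIFO — oldest first]: 328 @ $19.00 = $6,232.00
Sale 2 (251) [FIFO — oldest first]: 32 @ $19.00 + 218 @ $18.30 + 1 @ $16.80 = $4,614.20
Sale 3 (576) [FIFO — oldest first]: 306 @ $16.80 + 270 @ $15.60 = $9,352.80
Total COGS = $6,232.00 + $4,614.20 + $9,352.80 = $20,199.00
Ending inventory: 66 @ $15.60 + 302 @ $18.30 = $6,556.20

COGS = $20,199.00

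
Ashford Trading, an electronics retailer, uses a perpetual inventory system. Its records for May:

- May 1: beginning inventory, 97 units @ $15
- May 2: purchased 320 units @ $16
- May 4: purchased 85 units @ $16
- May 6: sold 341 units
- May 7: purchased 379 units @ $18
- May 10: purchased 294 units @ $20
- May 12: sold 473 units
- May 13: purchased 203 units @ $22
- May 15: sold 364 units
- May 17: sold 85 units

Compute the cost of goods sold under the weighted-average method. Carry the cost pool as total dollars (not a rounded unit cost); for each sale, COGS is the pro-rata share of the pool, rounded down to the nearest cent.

After May 1: 97 on hand, pool $1,455.00 (≈ $15.0000 each)
After May 2: 417 on hand, pool $6,575.00 (≈ $15.7674 each)
After May 4: 502 on hand, pool $7,935.00 (≈ $15.8068 each)
May 6, sell 341: 341/502 × $7,935.00 → $5,390.10
After May 7: 540 on hand, pool $9,366.90 (≈ $17.3461 each)
After May 10: 834 on hand, pool $15,246.90 (≈ $18.2817 each)
May 12, sell 473: 473/834 × $15,246.90 → $8,647.22
After May 13: 564 on hand, pool $11,065.68 (≈ $19.6200 each)
May 15, sell 364: 364/564 × $11,065.68 → $7,141.68
May 17, sell 85: 85/200 × $3,924.00 → $1,667.70
Total COGS = $5,390.10 + $8,647.22 + $7,141.68 + $1,667.70 = $22,846.70
Ending inventory (cost pool remaining) = $2,256.30
Check: goods available $25,103.00 = COGS $22,846.70 + ending $2,256.30

COGS = $22,846.70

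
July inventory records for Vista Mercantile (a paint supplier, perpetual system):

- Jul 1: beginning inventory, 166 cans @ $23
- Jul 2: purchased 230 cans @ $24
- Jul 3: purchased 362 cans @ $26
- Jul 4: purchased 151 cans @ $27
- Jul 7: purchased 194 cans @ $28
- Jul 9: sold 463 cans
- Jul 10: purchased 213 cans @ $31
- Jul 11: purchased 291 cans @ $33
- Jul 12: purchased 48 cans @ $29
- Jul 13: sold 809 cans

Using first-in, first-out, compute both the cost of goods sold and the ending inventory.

Jul 9, 463 sold [FIFO — oldest first]: 166 @ $23 + 230 @ $24 + 67 @ $26 = $11,080
Jul 13, 809 sold [FIFO — oldest first]: 295 @ $26 + 151 @ $27 + 194 @ $28 + 169 @ $31 = $22,418
Total COGS = $11,080 + $22,418 = $33,498
Ending inventory: 44 @ $31 + 291 @ $33 + 48 @ $29 = $12,359

COGS = $33,498; ending inventory = $12,359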